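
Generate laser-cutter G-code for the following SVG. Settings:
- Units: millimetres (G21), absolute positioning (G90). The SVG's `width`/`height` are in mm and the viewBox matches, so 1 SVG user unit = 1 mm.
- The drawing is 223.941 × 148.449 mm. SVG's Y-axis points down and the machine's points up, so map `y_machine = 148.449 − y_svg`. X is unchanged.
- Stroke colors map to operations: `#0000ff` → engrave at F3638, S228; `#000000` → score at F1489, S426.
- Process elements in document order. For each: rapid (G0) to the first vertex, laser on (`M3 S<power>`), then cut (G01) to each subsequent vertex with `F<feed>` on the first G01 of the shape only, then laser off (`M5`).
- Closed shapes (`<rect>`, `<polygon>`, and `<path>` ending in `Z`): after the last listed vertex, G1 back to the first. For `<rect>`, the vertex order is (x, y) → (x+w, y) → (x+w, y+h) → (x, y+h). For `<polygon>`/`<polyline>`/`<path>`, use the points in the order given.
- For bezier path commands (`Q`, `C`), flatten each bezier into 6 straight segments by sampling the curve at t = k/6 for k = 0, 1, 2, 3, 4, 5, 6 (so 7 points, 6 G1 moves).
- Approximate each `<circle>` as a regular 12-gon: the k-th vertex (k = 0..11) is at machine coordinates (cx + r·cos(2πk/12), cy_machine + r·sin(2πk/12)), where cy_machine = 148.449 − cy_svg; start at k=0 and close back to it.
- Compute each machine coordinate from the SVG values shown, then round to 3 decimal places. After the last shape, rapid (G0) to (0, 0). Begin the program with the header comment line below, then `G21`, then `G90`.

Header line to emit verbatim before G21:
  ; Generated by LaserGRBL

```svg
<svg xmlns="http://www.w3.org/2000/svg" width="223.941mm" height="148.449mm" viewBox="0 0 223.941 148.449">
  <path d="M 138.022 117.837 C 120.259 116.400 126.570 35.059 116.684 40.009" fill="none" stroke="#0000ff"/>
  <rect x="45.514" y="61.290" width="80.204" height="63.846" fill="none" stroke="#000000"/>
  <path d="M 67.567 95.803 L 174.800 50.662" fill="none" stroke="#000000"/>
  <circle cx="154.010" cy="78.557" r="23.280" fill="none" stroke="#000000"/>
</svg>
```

1 u = 1 mm; y_m = 148.449 − y.

[1] `<path>` cubic bezier, #0000ff→engrave S228 F3638: (138.022,30.612) → (130.960,37.220) → (126.792,52.528) → (124.399,71.921) → (122.663,90.782) → (120.464,104.494) → (116.684,108.440)

[2] `<rect>` rectangle, #000000→score S426 F1489: (45.514,87.159) → (125.718,87.159) → (125.718,23.313) → (45.514,23.313) → (45.514,87.159) (closed)

[3] `<path>` line segment, #000000→score S426 F1489: (67.567,52.646) → (174.800,97.787)

[4] `<circle>` circle, #000000→score S426 F1489: (177.290,69.892) → (174.171,81.532) → (165.650,90.053) → (154.010,93.172) → (142.370,90.053) → (133.849,81.532) → (130.730,69.892) → (133.849,58.252) → (142.370,49.731) → (154.010,46.612) → (165.650,49.731) → (174.171,58.252) → (177.290,69.892) (closed)

; Generated by LaserGRBL
G21
G90
G0 X138.022 Y30.612
M3 S228
G01 X130.960 Y37.220 F3638
G01 X126.792 Y52.528
G01 X124.399 Y71.921
G01 X122.663 Y90.782
G01 X120.464 Y104.494
G01 X116.684 Y108.440
M5
G0 X45.514 Y87.159
M3 S426
G01 X125.718 Y87.159 F1489
G01 X125.718 Y23.313
G01 X45.514 Y23.313
G01 X45.514 Y87.159
M5
G0 X67.567 Y52.646
M3 S426
G01 X174.800 Y97.787 F1489
M5
G0 X177.290 Y69.892
M3 S426
G01 X174.171 Y81.532 F1489
G01 X165.650 Y90.053
G01 X154.010 Y93.172
G01 X142.370 Y90.053
G01 X133.849 Y81.532
G01 X130.730 Y69.892
G01 X133.849 Y58.252
G01 X142.370 Y49.731
G01 X154.010 Y46.612
G01 X165.650 Y49.731
G01 X174.171 Y58.252
G01 X177.290 Y69.892
M5
G0 X0.000 Y0.000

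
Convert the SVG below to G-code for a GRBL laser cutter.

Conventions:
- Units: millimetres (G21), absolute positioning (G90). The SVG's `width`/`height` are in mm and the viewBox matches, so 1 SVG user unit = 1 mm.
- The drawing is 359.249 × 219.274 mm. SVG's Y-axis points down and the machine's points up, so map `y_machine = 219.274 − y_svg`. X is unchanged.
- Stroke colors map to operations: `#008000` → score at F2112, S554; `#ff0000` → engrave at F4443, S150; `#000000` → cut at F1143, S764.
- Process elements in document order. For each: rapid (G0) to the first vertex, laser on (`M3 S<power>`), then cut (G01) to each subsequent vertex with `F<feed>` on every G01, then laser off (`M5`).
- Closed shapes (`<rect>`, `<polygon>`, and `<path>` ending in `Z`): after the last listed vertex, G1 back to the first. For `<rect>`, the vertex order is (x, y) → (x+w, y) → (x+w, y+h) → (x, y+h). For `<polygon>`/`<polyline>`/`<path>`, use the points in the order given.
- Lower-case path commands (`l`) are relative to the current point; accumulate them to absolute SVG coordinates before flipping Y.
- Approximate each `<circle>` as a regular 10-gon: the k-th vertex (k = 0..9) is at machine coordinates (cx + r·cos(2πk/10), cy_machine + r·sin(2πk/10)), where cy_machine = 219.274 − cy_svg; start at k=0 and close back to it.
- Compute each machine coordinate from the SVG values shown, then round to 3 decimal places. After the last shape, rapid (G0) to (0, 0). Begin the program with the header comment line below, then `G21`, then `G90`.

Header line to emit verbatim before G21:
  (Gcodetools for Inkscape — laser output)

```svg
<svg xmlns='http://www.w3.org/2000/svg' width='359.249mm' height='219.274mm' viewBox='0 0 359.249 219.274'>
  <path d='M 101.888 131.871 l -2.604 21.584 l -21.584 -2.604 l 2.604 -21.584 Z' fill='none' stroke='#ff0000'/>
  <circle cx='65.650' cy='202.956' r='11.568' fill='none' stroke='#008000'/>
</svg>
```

viewBox `0 0 359.249 219.274` with mm width/height → 1 unit = 1 mm. Flip: y_m = 219.274 − y_svg.

**Shape 1** — `<path>` regular polygon, stroke `#ff0000` → engrave (S150, F4443). Machine vertices: (101.888,87.403) → (99.284,65.819) → (77.700,68.423) → (80.304,90.007) → (101.888,87.403). Closed: final G1 returns to the first vertex.

**Shape 2** — `<circle>` circle, stroke `#008000` → score (S554, F2112). Machine vertices: (77.218,16.318) → (75.009,23.117) → (69.225,27.320) → (62.075,27.320) → (56.291,23.117) → (54.082,16.318) → (56.291,9.519) → (62.075,5.316) → (69.225,5.316) → (75.009,9.519) → (77.218,16.318). Closed: final G1 returns to the first vertex.

(Gcodetools for Inkscape — laser output)
G21
G90
G0 X101.888 Y87.403
M3 S150
G01 X99.284 Y65.819 F4443
G01 X77.700 Y68.423 F4443
G01 X80.304 Y90.007 F4443
G01 X101.888 Y87.403 F4443
M5
G0 X77.218 Y16.318
M3 S554
G01 X75.009 Y23.117 F2112
G01 X69.225 Y27.320 F2112
G01 X62.075 Y27.320 F2112
G01 X56.291 Y23.117 F2112
G01 X54.082 Y16.318 F2112
G01 X56.291 Y9.519 F2112
G01 X62.075 Y5.316 F2112
G01 X69.225 Y5.316 F2112
G01 X75.009 Y9.519 F2112
G01 X77.218 Y16.318 F2112
M5
G0 X0.000 Y0.000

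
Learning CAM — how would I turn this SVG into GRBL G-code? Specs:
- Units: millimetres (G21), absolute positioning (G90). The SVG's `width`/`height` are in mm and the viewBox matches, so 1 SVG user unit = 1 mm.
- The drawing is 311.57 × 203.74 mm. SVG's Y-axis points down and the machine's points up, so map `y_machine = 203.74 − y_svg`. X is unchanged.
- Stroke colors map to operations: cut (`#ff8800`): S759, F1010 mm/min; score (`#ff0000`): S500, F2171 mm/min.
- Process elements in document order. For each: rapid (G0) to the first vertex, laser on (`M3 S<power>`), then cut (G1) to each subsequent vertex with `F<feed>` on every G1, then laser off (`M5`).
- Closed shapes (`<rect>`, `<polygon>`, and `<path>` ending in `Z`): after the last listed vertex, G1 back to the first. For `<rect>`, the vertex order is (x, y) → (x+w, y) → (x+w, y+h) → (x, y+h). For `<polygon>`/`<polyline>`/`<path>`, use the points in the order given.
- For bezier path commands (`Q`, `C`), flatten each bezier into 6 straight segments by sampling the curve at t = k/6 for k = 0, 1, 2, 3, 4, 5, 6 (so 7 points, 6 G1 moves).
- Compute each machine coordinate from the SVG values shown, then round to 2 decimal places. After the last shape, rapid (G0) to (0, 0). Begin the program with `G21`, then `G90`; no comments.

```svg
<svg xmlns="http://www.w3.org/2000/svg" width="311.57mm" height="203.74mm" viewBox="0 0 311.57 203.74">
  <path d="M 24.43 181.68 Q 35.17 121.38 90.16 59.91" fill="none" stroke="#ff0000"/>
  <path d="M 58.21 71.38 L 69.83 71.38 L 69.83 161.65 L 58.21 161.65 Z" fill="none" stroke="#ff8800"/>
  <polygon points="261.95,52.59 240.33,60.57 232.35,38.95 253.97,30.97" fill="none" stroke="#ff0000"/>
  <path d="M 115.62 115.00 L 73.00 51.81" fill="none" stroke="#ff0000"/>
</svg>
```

G21
G90
G0 X24.43 Y22.06
M3 S500
G1 X29.24 Y42.19 F2171
G1 X36.51 Y62.39 F2171
G1 X46.23 Y82.65 F2171
G1 X58.42 Y102.98 F2171
G1 X73.06 Y123.37 F2171
G1 X90.16 Y143.83 F2171
M5
G0 X58.21 Y132.36
M3 S759
G1 X69.83 Y132.36 F1010
G1 X69.83 Y42.09 F1010
G1 X58.21 Y42.09 F1010
G1 X58.21 Y132.36 F1010
M5
G0 X261.95 Y151.15
M3 S500
G1 X240.33 Y143.17 F2171
G1 X232.35 Y164.79 F2171
G1 X253.97 Y172.77 F2171
G1 X261.95 Y151.15 F2171
M5
G0 X115.62 Y88.74
M3 S500
G1 X73.00 Y151.93 F2171
M5
G0 X0.00 Y0.00

Since the viewBox matches the mm dimensions, user units are millimetres directly. The only transform is the Y-flip y_m = 203.74 − y_svg.

Shape 1 is a quadratic bezier drawn with `<path>`. Its stroke #ff0000 means score at S500, F2171. After flipping Y the toolpath is (24.43,22.06) → (29.24,42.19) → (36.51,62.39) → (46.23,82.65) → (58.42,102.98) → (73.06,123.37) → (90.16,143.83).

Shape 2 is a rectangle drawn with `<path>`. Its stroke #ff8800 means cut at S759, F1010. After flipping Y the toolpath is (58.21,132.36) → (69.83,132.36) → (69.83,42.09) → (58.21,42.09) → (58.21,132.36), returning to the start.

Shape 3 is a regular polygon drawn with `<polygon>`. Its stroke #ff0000 means score at S500, F2171. After flipping Y the toolpath is (261.95,151.15) → (240.33,143.17) → (232.35,164.79) → (253.97,172.77) → (261.95,151.15), returning to the start.

Shape 4 is a line segment drawn with `<path>`. Its stroke #ff0000 means score at S500, F2171. After flipping Y the toolpath is (115.62,88.74) → (73.00,151.93).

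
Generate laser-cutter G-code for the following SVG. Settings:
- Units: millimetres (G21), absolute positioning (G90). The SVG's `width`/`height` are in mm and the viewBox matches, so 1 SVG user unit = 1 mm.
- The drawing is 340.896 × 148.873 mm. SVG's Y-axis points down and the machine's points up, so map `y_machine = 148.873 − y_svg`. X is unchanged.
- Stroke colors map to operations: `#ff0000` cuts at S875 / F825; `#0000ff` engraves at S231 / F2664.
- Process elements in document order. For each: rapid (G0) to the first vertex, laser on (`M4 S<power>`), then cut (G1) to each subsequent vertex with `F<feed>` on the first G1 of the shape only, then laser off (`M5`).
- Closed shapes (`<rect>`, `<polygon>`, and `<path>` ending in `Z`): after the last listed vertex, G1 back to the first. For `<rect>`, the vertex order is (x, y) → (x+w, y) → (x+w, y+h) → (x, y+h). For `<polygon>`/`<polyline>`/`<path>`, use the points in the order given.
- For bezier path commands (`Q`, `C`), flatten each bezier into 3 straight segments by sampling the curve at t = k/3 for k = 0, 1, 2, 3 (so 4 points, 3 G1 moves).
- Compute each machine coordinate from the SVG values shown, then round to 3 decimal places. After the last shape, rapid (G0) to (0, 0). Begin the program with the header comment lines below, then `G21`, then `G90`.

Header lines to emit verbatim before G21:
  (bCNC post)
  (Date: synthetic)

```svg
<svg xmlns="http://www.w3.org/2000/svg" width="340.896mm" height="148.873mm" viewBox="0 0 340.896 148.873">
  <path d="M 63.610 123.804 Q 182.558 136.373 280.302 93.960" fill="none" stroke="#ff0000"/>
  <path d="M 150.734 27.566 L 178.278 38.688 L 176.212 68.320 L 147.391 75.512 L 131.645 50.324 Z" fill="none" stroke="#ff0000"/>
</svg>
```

(bCNC post)
(Date: synthetic)
G21
G90
G0 X63.610 Y25.069
M4 S875
G1 X140.553 Y22.799 F825
G1 X212.783 Y32.747
G1 X280.302 Y54.913
M5
G0 X150.734 Y121.307
M4 S875
G1 X178.278 Y110.185 F825
G1 X176.212 Y80.553
G1 X147.391 Y73.361
G1 X131.645 Y98.549
G1 X150.734 Y121.307
M5
G0 X0.000 Y0.000

viewBox `0 0 340.896 148.873` with mm width/height → 1 unit = 1 mm. Flip: y_m = 148.873 − y_svg.

**Shape 1** — `<path>` quadratic bezier, stroke `#ff0000` → cut (S875, F825). Control points (SVG): P0=(63.610,123.804), P1=(182.558,136.373), P2=(280.302,93.960); sampled at t=k/3. Machine vertices: (63.610,25.069) → (140.553,22.799) → (212.783,32.747) → (280.302,54.913). Open path.

**Shape 2** — `<path>` regular polygon, stroke `#ff0000` → cut (S875, F825). Machine vertices: (150.734,121.307) → (178.278,110.185) → (176.212,80.553) → (147.391,73.361) → (131.645,98.549) → (150.734,121.307). Closed: final G1 returns to the first vertex.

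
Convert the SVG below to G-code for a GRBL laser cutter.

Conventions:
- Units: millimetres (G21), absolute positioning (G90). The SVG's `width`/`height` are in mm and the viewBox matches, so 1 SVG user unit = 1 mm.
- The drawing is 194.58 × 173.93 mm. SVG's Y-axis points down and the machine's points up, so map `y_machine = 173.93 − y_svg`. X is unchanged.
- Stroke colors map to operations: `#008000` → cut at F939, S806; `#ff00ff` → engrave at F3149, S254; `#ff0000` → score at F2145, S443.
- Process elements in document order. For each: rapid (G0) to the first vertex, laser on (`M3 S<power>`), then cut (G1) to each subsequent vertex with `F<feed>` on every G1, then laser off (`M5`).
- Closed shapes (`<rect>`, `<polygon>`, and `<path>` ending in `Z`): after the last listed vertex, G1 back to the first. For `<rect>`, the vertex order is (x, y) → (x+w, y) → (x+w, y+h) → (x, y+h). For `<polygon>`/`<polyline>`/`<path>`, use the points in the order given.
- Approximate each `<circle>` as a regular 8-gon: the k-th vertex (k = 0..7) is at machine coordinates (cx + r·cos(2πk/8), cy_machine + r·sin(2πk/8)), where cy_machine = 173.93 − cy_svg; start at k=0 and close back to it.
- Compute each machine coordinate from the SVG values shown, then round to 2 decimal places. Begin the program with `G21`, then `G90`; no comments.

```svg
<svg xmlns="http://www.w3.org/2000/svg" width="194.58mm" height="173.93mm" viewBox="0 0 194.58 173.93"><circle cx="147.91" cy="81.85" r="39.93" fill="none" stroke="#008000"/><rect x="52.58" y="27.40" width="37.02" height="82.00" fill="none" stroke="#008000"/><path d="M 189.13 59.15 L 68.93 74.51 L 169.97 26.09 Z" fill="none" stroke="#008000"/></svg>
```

G21
G90
G0 X187.84 Y92.08
M3 S806
G1 X176.14 Y120.31 F939
G1 X147.91 Y132.01 F939
G1 X119.68 Y120.31 F939
G1 X107.98 Y92.08 F939
G1 X119.68 Y63.85 F939
G1 X147.91 Y52.15 F939
G1 X176.14 Y63.85 F939
G1 X187.84 Y92.08 F939
M5
G0 X52.58 Y146.53
M3 S806
G1 X89.60 Y146.53 F939
G1 X89.60 Y64.53 F939
G1 X52.58 Y64.53 F939
G1 X52.58 Y146.53 F939
M5
G0 X189.13 Y114.78
M3 S806
G1 X68.93 Y99.42 F939
G1 X169.97 Y147.84 F939
G1 X189.13 Y114.78 F939
M5

Since the viewBox matches the mm dimensions, user units are millimetres directly. The only transform is the Y-flip y_m = 173.93 − y_svg.

Shape 1 is a circle drawn with `<circle>`. Its stroke #008000 means cut at S806, F939. After flipping Y the toolpath is (187.84,92.08) → (176.14,120.31) → (147.91,132.01) → (119.68,120.31) → (107.98,92.08) → (119.68,63.85) → (147.91,52.15) → (176.14,63.85) → (187.84,92.08), returning to the start.

Shape 2 is a rectangle drawn with `<rect>`. Its stroke #008000 means cut at S806, F939. After flipping Y the toolpath is (52.58,146.53) → (89.60,146.53) → (89.60,64.53) → (52.58,64.53) → (52.58,146.53), returning to the start.

Shape 3 is a closed polygon drawn with `<path>`. Its stroke #008000 means cut at S806, F939. After flipping Y the toolpath is (189.13,114.78) → (68.93,99.42) → (169.97,147.84) → (189.13,114.78), returning to the start.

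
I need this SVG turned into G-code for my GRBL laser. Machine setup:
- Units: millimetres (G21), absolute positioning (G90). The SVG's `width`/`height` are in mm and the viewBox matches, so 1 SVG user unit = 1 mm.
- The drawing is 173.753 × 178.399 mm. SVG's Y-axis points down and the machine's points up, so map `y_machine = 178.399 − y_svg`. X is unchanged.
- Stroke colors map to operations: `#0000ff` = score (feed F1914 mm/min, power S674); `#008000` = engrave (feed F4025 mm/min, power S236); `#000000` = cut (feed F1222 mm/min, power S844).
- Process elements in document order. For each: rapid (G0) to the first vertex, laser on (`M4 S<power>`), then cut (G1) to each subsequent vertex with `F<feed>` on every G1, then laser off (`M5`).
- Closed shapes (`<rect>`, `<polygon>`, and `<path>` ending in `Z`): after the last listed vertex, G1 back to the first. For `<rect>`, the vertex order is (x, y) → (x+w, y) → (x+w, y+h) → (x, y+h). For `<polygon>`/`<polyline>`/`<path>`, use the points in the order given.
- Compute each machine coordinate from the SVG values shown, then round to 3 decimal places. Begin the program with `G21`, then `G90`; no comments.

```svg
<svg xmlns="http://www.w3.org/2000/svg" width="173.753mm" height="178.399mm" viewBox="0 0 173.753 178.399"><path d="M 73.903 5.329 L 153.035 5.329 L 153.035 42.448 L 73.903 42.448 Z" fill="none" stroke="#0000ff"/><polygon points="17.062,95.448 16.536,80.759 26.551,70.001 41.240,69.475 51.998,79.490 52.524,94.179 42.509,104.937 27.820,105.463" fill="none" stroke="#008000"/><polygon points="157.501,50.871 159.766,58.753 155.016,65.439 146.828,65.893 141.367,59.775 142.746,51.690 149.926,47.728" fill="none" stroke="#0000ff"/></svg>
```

G21
G90
G0 X73.903 Y173.070
M4 S674
G1 X153.035 Y173.070 F1914
G1 X153.035 Y135.951 F1914
G1 X73.903 Y135.951 F1914
G1 X73.903 Y173.070 F1914
M5
G0 X17.062 Y82.951
M4 S236
G1 X16.536 Y97.640 F4025
G1 X26.551 Y108.398 F4025
G1 X41.240 Y108.924 F4025
G1 X51.998 Y98.909 F4025
G1 X52.524 Y84.220 F4025
G1 X42.509 Y73.462 F4025
G1 X27.820 Y72.936 F4025
G1 X17.062 Y82.951 F4025
M5
G0 X157.501 Y127.528
M4 S674
G1 X159.766 Y119.646 F1914
G1 X155.016 Y112.960 F1914
G1 X146.828 Y112.506 F1914
G1 X141.367 Y118.624 F1914
G1 X142.746 Y126.709 F1914
G1 X149.926 Y130.671 F1914
G1 X157.501 Y127.528 F1914
M5

1 u = 1 mm; y_m = 178.399 − y.

[1] `<path>` rectangle, #0000ff→score S674 F1914: (73.903,173.070) → (153.035,173.070) → (153.035,135.951) → (73.903,135.951) → (73.903,173.070) (closed)

[2] `<polygon>` regular polygon, #008000→engrave S236 F4025: (17.062,82.951) → (16.536,97.640) → (26.551,108.398) → (41.240,108.924) → (51.998,98.909) → (52.524,84.220) → (42.509,73.462) → (27.820,72.936) → (17.062,82.951) (closed)

[3] `<polygon>` regular polygon, #0000ff→score S674 F1914: (157.501,127.528) → (159.766,119.646) → (155.016,112.960) → (146.828,112.506) → (141.367,118.624) → (142.746,126.709) → (149.926,130.671) → (157.501,127.528) (closed)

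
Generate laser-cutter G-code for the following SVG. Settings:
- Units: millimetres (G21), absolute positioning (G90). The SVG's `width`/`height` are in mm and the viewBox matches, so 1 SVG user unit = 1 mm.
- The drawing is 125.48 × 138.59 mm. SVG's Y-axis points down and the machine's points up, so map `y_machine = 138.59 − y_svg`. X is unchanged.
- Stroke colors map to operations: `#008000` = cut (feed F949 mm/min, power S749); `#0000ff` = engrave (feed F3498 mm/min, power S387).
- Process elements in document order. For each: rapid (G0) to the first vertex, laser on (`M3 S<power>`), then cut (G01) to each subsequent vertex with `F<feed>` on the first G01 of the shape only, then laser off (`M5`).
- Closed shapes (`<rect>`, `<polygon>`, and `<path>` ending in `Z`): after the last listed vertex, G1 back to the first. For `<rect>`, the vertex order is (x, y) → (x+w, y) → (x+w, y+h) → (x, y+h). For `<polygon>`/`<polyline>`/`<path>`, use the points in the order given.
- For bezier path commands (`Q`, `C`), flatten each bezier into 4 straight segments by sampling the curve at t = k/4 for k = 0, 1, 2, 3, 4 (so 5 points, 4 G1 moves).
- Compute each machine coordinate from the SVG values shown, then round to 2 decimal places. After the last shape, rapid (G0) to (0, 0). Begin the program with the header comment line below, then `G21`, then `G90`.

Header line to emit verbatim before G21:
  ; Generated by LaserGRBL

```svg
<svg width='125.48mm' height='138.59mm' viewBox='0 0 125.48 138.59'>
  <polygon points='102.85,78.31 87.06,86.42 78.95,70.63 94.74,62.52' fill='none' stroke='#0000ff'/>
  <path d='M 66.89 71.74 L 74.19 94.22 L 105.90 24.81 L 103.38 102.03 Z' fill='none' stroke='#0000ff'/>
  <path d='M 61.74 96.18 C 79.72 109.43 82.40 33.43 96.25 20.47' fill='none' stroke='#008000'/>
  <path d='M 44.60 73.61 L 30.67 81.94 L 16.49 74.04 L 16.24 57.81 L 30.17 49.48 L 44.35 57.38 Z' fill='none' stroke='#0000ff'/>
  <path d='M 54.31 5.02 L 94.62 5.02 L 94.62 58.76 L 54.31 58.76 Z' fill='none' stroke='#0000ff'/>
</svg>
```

; Generated by LaserGRBL
G21
G90
G0 X102.85 Y60.28
M3 S387
G01 X87.06 Y52.17 F3498
G01 X78.95 Y67.96
G01 X94.74 Y76.07
G01 X102.85 Y60.28
M5
G0 X66.89 Y66.85
M3 S387
G01 X74.19 Y44.37 F3498
G01 X105.90 Y113.78
G01 X103.38 Y36.56
G01 X66.89 Y66.85
M5
G0 X61.74 Y42.41
M3 S749
G01 X72.77 Y46.83 F949
G01 X80.54 Y70.44
G01 X87.54 Y98.96
G01 X96.25 Y118.12
M5
G0 X44.60 Y64.98
M3 S387
G01 X30.67 Y56.65 F3498
G01 X16.49 Y64.55
G01 X16.24 Y80.78
G01 X30.17 Y89.11
G01 X44.35 Y81.21
G01 X44.60 Y64.98
M5
G0 X54.31 Y133.57
M3 S387
G01 X94.62 Y133.57 F3498
G01 X94.62 Y79.83
G01 X54.31 Y79.83
G01 X54.31 Y133.57
M5
G0 X0.00 Y0.00

Since the viewBox matches the mm dimensions, user units are millimetres directly. The only transform is the Y-flip y_m = 138.59 − y_svg.

Shape 1 is a regular polygon drawn with `<polygon>`. Its stroke #0000ff means engrave at S387, F3498. After flipping Y the toolpath is (102.85,60.28) → (87.06,52.17) → (78.95,67.96) → (94.74,76.07) → (102.85,60.28), returning to the start.

Shape 2 is a closed polygon drawn with `<path>`. Its stroke #0000ff means engrave at S387, F3498. After flipping Y the toolpath is (66.89,66.85) → (74.19,44.37) → (105.90,113.78) → (103.38,36.56) → (66.89,66.85), returning to the start.

Shape 3 is a cubic bezier drawn with `<path>`. Its stroke #008000 means cut at S749, F949. After flipping Y the toolpath is (61.74,42.41) → (72.77,46.83) → (80.54,70.44) → (87.54,98.96) → (96.25,118.12).

Shape 4 is a regular polygon drawn with `<path>`. Its stroke #0000ff means engrave at S387, F3498. After flipping Y the toolpath is (44.60,64.98) → (30.67,56.65) → (16.49,64.55) → (16.24,80.78) → (30.17,89.11) → (44.35,81.21) → (44.60,64.98), returning to the start.

Shape 5 is a rectangle drawn with `<path>`. Its stroke #0000ff means engrave at S387, F3498. After flipping Y the toolpath is (54.31,133.57) → (94.62,133.57) → (94.62,79.83) → (54.31,79.83) → (54.31,133.57), returning to the start.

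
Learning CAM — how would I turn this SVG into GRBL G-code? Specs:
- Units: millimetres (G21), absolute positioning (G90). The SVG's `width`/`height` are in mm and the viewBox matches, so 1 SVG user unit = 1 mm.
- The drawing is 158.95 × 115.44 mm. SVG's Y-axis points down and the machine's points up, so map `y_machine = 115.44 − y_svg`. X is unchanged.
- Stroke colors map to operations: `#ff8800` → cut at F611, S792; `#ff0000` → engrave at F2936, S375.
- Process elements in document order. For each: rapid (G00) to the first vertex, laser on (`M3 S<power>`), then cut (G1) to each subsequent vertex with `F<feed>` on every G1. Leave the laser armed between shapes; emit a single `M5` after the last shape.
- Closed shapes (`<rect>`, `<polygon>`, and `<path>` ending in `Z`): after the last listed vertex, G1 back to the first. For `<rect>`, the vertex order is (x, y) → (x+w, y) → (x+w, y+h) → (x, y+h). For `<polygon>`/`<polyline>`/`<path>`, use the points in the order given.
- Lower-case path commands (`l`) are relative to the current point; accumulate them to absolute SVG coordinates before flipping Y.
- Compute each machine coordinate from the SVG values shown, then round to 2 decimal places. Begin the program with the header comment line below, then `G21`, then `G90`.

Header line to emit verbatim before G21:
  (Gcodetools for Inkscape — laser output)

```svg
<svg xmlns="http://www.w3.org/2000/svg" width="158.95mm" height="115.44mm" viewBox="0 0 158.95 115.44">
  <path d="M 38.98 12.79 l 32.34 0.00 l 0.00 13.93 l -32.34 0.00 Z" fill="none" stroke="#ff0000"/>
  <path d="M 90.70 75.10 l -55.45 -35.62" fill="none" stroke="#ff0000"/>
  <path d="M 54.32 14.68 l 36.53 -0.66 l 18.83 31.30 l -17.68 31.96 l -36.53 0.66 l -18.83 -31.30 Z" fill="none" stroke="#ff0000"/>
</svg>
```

(Gcodetools for Inkscape — laser output)
G21
G90
G00 X38.98 Y102.65
M3 S375
G1 X71.32 Y102.65 F2936
G1 X71.32 Y88.72 F2936
G1 X38.98 Y88.72 F2936
G1 X38.98 Y102.65 F2936
G00 X90.70 Y40.34
M3 S375
G1 X35.25 Y75.96 F2936
G00 X54.32 Y100.76
M3 S375
G1 X90.85 Y101.42 F2936
G1 X109.68 Y70.12 F2936
G1 X92.00 Y38.16 F2936
G1 X55.47 Y37.50 F2936
G1 X36.64 Y68.80 F2936
G1 X54.32 Y100.76 F2936
M5

Since the viewBox matches the mm dimensions, user units are millimetres directly. The only transform is the Y-flip y_m = 115.44 − y_svg.

Shape 1 is a rectangle drawn with `<path>`. Its stroke #ff0000 means engrave at S375, F2936. After flipping Y the toolpath is (38.98,102.65) → (71.32,102.65) → (71.32,88.72) → (38.98,88.72) → (38.98,102.65), returning to the start.

Shape 2 is a line segment drawn with `<path>`. Its stroke #ff0000 means engrave at S375, F2936. After flipping Y the toolpath is (90.70,40.34) → (35.25,75.96).

Shape 3 is a regular polygon drawn with `<path>`. Its stroke #ff0000 means engrave at S375, F2936. After flipping Y the toolpath is (54.32,100.76) → (90.85,101.42) → (109.68,70.12) → (92.00,38.16) → (55.47,37.50) → (36.64,68.80) → (54.32,100.76), returning to the start.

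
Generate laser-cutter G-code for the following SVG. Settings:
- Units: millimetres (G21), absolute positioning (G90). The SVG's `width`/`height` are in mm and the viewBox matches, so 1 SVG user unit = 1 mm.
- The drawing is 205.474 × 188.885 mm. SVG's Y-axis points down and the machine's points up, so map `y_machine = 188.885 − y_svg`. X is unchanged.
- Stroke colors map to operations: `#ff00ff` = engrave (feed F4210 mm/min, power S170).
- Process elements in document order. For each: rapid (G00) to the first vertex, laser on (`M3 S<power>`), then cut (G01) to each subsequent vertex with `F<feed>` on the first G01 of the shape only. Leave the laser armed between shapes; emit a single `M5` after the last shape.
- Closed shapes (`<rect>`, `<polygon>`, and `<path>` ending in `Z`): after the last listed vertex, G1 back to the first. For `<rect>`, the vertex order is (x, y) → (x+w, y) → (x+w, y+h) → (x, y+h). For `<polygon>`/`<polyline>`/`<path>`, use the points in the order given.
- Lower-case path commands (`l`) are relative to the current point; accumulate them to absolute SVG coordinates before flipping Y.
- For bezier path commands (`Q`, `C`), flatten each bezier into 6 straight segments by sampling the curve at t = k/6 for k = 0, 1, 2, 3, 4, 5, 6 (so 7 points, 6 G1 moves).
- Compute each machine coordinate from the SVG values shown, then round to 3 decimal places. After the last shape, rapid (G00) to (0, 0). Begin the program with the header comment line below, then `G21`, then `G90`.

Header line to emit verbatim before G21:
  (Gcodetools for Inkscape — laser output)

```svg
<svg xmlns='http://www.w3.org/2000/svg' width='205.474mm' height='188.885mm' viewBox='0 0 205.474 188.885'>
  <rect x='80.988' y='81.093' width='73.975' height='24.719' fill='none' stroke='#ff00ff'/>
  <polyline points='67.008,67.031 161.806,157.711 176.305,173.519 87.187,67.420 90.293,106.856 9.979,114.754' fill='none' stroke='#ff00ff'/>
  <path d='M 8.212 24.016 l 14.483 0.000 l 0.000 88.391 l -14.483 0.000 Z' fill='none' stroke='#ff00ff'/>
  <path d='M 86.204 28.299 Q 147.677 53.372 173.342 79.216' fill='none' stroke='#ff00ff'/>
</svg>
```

viewBox `0 0 205.474 188.885` with mm width/height → 1 unit = 1 mm. Flip: y_m = 188.885 − y_svg.

**Shape 1** — `<rect>` rectangle, stroke `#ff00ff` → engrave (S170, F4210). Machine vertices: (80.988,107.792) → (154.963,107.792) → (154.963,83.073) → (80.988,83.073) → (80.988,107.792). Closed: final G1 returns to the first vertex.

**Shape 2** — `<polyline>` open polyline, stroke `#ff00ff` → engrave (S170, F4210). Machine vertices: (67.008,121.854) → (161.806,31.174) → (176.305,15.366) → (87.187,121.465) → (90.293,82.029) → (9.979,74.131). Open path.

**Shape 3** — `<path>` rectangle, stroke `#ff00ff` → engrave (S170, F4210). Machine vertices: (8.212,164.869) → (22.695,164.869) → (22.695,76.478) → (8.212,76.478) → (8.212,164.869). Closed: final G1 returns to the first vertex.

**Shape 4** — `<path>` quadratic bezier, stroke `#ff00ff` → engrave (S170, F4210). Control points (SVG): P0=(86.204,28.299), P1=(147.677,53.372), P2=(173.342,79.216); sampled at t=k/6. Machine vertices: (86.204,160.586) → (105.700,152.207) → (123.207,143.785) → (138.725,135.320) → (152.253,126.813) → (163.792,118.262) → (173.342,109.669). Open path.

(Gcodetools for Inkscape — laser output)
G21
G90
G00 X80.988 Y107.792
M3 S170
G01 X154.963 Y107.792 F4210
G01 X154.963 Y83.073
G01 X80.988 Y83.073
G01 X80.988 Y107.792
G00 X67.008 Y121.854
M3 S170
G01 X161.806 Y31.174 F4210
G01 X176.305 Y15.366
G01 X87.187 Y121.465
G01 X90.293 Y82.029
G01 X9.979 Y74.131
G00 X8.212 Y164.869
M3 S170
G01 X22.695 Y164.869 F4210
G01 X22.695 Y76.478
G01 X8.212 Y76.478
G01 X8.212 Y164.869
G00 X86.204 Y160.586
M3 S170
G01 X105.700 Y152.207 F4210
G01 X123.207 Y143.785
G01 X138.725 Y135.320
G01 X152.253 Y126.813
G01 X163.792 Y118.262
G01 X173.342 Y109.669
M5
G00 X0.000 Y0.000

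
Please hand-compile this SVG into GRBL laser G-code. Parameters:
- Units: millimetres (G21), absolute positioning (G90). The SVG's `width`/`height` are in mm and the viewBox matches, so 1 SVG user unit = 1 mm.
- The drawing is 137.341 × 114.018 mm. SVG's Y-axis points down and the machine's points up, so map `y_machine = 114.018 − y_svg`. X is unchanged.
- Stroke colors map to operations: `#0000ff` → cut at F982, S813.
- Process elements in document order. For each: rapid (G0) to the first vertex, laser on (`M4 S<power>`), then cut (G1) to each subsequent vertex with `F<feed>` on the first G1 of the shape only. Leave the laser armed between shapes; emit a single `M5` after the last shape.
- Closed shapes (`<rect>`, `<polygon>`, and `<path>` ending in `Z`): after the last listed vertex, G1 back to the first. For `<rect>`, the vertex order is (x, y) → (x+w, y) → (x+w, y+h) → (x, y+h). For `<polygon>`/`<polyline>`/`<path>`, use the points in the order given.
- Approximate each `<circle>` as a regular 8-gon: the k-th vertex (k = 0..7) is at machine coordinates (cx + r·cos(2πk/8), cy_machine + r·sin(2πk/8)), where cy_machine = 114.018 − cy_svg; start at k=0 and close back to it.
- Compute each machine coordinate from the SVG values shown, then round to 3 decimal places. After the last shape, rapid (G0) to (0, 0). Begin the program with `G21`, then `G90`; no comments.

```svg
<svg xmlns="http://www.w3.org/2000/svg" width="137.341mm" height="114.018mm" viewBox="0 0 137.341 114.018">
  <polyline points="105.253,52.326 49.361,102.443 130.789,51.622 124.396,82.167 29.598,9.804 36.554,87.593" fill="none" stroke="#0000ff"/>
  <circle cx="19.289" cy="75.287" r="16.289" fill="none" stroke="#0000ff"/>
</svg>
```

1 u = 1 mm; y_m = 114.018 − y.

[1] `<polyline>` open polyline, #0000ff→cut S813 F982: (105.253,61.692) → (49.361,11.575) → (130.789,62.396) → (124.396,31.851) → (29.598,104.214) → (36.554,26.425)

[2] `<circle>` circle, #0000ff→cut S813 F982: (35.578,38.731) → (30.807,50.249) → (19.289,55.020) → (7.771,50.249) → (3.000,38.731) → (7.771,27.213) → (19.289,22.442) → (30.807,27.213) → (35.578,38.731) (closed)

G21
G90
G0 X105.253 Y61.692
M4 S813
G1 X49.361 Y11.575 F982
G1 X130.789 Y62.396
G1 X124.396 Y31.851
G1 X29.598 Y104.214
G1 X36.554 Y26.425
G0 X35.578 Y38.731
M4 S813
G1 X30.807 Y50.249 F982
G1 X19.289 Y55.020
G1 X7.771 Y50.249
G1 X3.000 Y38.731
G1 X7.771 Y27.213
G1 X19.289 Y22.442
G1 X30.807 Y27.213
G1 X35.578 Y38.731
M5
G0 X0.000 Y0.000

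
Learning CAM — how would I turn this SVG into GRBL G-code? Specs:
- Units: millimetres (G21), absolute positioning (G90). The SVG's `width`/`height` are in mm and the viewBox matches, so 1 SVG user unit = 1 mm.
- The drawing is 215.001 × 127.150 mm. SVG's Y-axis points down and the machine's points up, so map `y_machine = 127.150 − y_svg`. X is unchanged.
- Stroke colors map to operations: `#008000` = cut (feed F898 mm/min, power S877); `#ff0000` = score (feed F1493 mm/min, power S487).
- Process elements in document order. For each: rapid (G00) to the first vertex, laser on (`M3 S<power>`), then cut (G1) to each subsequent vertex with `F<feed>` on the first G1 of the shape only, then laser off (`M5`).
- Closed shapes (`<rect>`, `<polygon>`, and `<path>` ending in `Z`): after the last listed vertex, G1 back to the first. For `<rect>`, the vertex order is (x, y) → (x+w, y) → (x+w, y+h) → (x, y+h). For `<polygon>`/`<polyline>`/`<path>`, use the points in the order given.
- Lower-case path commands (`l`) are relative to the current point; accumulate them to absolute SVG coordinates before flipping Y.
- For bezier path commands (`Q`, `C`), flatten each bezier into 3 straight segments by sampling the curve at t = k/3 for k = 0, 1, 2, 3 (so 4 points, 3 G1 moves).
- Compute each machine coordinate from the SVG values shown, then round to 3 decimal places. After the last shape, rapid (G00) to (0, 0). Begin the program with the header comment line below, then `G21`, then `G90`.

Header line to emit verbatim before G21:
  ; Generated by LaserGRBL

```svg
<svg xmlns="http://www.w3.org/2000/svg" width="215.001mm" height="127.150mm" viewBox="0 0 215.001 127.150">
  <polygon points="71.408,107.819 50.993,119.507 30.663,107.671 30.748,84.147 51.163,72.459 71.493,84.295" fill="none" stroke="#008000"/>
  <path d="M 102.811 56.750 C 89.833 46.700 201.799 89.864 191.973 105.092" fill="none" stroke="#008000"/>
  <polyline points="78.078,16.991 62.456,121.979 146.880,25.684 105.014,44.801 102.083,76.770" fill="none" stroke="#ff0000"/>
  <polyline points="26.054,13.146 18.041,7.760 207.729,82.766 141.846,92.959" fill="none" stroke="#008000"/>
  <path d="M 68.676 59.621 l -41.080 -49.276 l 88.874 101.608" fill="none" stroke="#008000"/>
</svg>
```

; Generated by LaserGRBL
G21
G90
G00 X71.408 Y19.331
M3 S877
G1 X50.993 Y7.643 F898
G1 X30.663 Y19.479
G1 X30.748 Y43.003
G1 X51.163 Y54.691
G1 X71.493 Y42.855
G1 X71.408 Y19.331
M5
G00 X102.811 Y70.400
M3 S877
G1 X122.343 Y65.718 F898
G1 X170.340 Y43.592
G1 X191.973 Y22.058
M5
G00 X78.078 Y110.159
M3 S487
G1 X62.456 Y5.171 F1493
G1 X146.880 Y101.466
G1 X105.014 Y82.349
G1 X102.083 Y50.380
M5
G00 X26.054 Y114.004
M3 S877
G1 X18.041 Y119.390 F898
G1 X207.729 Y44.384
G1 X141.846 Y34.191
M5
G00 X68.676 Y67.529
M3 S877
G1 X27.596 Y116.805 F898
G1 X116.470 Y15.197
M5
G00 X0.000 Y0.000

Since the viewBox matches the mm dimensions, user units are millimetres directly. The only transform is the Y-flip y_m = 127.150 − y_svg.

Shape 1 is a regular polygon drawn with `<polygon>`. Its stroke #008000 means cut at S877, F898. After flipping Y the toolpath is (71.408,19.331) → (50.993,7.643) → (30.663,19.479) → (30.748,43.003) → (51.163,54.691) → (71.493,42.855) → (71.408,19.331), returning to the start.

Shape 2 is a cubic bezier drawn with `<path>`. Its stroke #008000 means cut at S877, F898. After flipping Y the toolpath is (102.811,70.400) → (122.343,65.718) → (170.340,43.592) → (191.973,22.058).

Shape 3 is a open polyline drawn with `<polyline>`. Its stroke #ff0000 means score at S487, F1493. After flipping Y the toolpath is (78.078,110.159) → (62.456,5.171) → (146.880,101.466) → (105.014,82.349) → (102.083,50.380).

Shape 4 is a open polyline drawn with `<polyline>`. Its stroke #008000 means cut at S877, F898. After flipping Y the toolpath is (26.054,114.004) → (18.041,119.390) → (207.729,44.384) → (141.846,34.191).

Shape 5 is a open polyline drawn with `<path>`. Its stroke #008000 means cut at S877, F898. After flipping Y the toolpath is (68.676,67.529) → (27.596,116.805) → (116.470,15.197).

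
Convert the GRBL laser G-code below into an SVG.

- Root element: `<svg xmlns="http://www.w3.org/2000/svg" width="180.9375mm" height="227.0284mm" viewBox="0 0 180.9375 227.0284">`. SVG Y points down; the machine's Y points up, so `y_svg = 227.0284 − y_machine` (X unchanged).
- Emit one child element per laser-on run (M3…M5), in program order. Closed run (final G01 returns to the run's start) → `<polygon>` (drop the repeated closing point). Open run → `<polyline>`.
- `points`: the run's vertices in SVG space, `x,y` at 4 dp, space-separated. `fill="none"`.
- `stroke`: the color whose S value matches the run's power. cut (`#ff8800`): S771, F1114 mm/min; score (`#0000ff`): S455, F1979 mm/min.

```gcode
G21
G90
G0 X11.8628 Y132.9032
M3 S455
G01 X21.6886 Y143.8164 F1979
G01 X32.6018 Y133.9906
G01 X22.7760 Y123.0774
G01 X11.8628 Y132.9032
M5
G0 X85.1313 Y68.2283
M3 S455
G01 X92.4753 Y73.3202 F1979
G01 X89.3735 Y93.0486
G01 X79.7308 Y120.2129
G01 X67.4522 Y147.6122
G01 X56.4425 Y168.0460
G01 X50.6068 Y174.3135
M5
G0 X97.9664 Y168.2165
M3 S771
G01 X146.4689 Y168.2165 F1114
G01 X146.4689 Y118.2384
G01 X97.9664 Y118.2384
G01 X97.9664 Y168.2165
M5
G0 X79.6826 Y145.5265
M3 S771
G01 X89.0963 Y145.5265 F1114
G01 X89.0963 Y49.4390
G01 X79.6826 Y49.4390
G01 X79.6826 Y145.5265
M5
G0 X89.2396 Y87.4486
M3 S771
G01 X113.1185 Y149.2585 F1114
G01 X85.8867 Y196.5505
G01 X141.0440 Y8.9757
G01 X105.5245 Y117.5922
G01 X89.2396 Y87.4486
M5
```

Machine Y-up, SVG Y-down with viewBox height 227.0284, so y_svg = 227.0284 − y_machine; X carries over.

Run 1: the run's S455 means `#0000ff` (score). The run returns to its start, so emit a `<polygon>` with points (Y-flipped): 11.8628,94.1252 21.6886,83.2120 32.6018,93.0378 22.7760,103.9510.

Run 2: power S455 maps to stroke `#0000ff` (score). The run is open, so emit a `<polyline>` with points (Y-flipped): 85.1313,158.8001 92.4753,153.7082 89.3735,133.9798 79.7308,106.8155 67.4522,79.4162 56.4425,58.9824 50.6068,52.7149.

Run 3: S771 ⇒ cut layer `#ff8800`. The run returns to its start, so emit a `<polygon>` with points (Y-flipped): 97.9664,58.8119 146.4689,58.8119 146.4689,108.7900 97.9664,108.7900.

Run 4: power S771 maps to stroke `#ff8800` (cut). The run returns to its start, so emit a `<polygon>` with points (Y-flipped): 79.6826,81.5019 89.0963,81.5019 89.0963,177.5894 79.6826,177.5894.

Run 5: power S771 maps to stroke `#ff8800` (cut). The run returns to its start, so emit a `<polygon>` with points (Y-flipped): 89.2396,139.5798 113.1185,77.7699 85.8867,30.4779 141.0440,218.0527 105.5245,109.4362.

<svg xmlns="http://www.w3.org/2000/svg" width="180.9375mm" height="227.0284mm" viewBox="0 0 180.9375 227.0284">
  <polygon points="11.8628,94.1252 21.6886,83.2120 32.6018,93.0378 22.7760,103.9510" fill="none" stroke="#0000ff"/>
  <polyline points="85.1313,158.8001 92.4753,153.7082 89.3735,133.9798 79.7308,106.8155 67.4522,79.4162 56.4425,58.9824 50.6068,52.7149" fill="none" stroke="#0000ff"/>
  <polygon points="97.9664,58.8119 146.4689,58.8119 146.4689,108.7900 97.9664,108.7900" fill="none" stroke="#ff8800"/>
  <polygon points="79.6826,81.5019 89.0963,81.5019 89.0963,177.5894 79.6826,177.5894" fill="none" stroke="#ff8800"/>
  <polygon points="89.2396,139.5798 113.1185,77.7699 85.8867,30.4779 141.0440,218.0527 105.5245,109.4362" fill="none" stroke="#ff8800"/>
</svg>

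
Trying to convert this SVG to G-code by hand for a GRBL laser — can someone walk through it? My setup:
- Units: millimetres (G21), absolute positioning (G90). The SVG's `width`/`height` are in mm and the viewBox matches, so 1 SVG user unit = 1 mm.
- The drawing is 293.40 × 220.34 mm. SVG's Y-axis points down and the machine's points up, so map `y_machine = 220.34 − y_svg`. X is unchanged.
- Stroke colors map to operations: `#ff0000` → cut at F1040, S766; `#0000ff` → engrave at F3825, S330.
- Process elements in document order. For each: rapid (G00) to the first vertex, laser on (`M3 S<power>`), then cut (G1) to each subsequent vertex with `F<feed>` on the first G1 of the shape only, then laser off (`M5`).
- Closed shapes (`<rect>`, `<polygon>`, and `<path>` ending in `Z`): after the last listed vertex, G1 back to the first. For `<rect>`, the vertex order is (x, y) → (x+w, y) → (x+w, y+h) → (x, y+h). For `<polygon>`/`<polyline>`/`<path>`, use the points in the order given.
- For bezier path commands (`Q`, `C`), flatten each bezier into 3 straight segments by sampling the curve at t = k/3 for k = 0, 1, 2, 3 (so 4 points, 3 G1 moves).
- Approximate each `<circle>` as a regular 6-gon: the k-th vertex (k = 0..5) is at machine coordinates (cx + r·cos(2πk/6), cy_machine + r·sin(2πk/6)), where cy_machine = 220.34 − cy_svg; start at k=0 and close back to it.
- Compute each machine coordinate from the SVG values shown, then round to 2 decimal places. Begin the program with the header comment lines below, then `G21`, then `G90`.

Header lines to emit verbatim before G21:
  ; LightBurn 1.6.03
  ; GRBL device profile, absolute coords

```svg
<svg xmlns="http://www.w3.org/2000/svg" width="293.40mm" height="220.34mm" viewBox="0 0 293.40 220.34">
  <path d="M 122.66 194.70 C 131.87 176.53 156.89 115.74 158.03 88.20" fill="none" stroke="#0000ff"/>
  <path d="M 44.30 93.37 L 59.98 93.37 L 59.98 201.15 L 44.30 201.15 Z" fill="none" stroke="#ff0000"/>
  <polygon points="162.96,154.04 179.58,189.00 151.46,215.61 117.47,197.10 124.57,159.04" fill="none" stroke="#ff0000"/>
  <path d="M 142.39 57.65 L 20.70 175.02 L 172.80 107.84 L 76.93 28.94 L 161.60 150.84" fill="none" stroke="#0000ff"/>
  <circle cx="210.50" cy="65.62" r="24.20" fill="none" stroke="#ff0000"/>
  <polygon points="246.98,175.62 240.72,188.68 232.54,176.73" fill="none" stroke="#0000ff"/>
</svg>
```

Since the viewBox matches the mm dimensions, user units are millimetres directly. The only transform is the Y-flip y_m = 220.34 − y_svg.

Shape 1 is a cubic bezier drawn with `<path>`. Its stroke #0000ff means engrave at S330, F3825. After flipping Y the toolpath is (122.66,25.64) → (135.67,55.21) → (150.40,96.33) → (158.03,132.14).

Shape 2 is a rectangle drawn with `<path>`. Its stroke #ff0000 means cut at S766, F1040. After flipping Y the toolpath is (44.30,126.97) → (59.98,126.97) → (59.98,19.19) → (44.30,19.19) → (44.30,126.97), returning to the start.

Shape 3 is a regular polygon drawn with `<polygon>`. Its stroke #ff0000 means cut at S766, F1040. After flipping Y the toolpath is (162.96,66.30) → (179.58,31.34) → (151.46,4.73) → (117.47,23.24) → (124.57,61.30) → (162.96,66.30), returning to the start.

Shape 4 is a open polyline drawn with `<path>`. Its stroke #0000ff means engrave at S330, F3825. After flipping Y the toolpath is (142.39,162.69) → (20.70,45.32) → (172.80,112.50) → (76.93,191.40) → (161.60,69.50).

Shape 5 is a circle drawn with `<circle>`. Its stroke #ff0000 means cut at S766, F1040. After flipping Y the toolpath is (234.70,154.72) → (222.60,175.68) → (198.40,175.68) → (186.30,154.72) → (198.40,133.76) → (222.60,133.76) → (234.70,154.72), returning to the start.

Shape 6 is a regular polygon drawn with `<polygon>`. Its stroke #0000ff means engrave at S330, F3825. After flipping Y the toolpath is (246.98,44.72) → (240.72,31.66) → (232.54,43.61) → (246.98,44.72), returning to the start.

; LightBurn 1.6.03
; GRBL device profile, absolute coords
G21
G90
G00 X122.66 Y25.64
M3 S330
G1 X135.67 Y55.21 F3825
G1 X150.40 Y96.33
G1 X158.03 Y132.14
M5
G00 X44.30 Y126.97
M3 S766
G1 X59.98 Y126.97 F1040
G1 X59.98 Y19.19
G1 X44.30 Y19.19
G1 X44.30 Y126.97
M5
G00 X162.96 Y66.30
M3 S766
G1 X179.58 Y31.34 F1040
G1 X151.46 Y4.73
G1 X117.47 Y23.24
G1 X124.57 Y61.30
G1 X162.96 Y66.30
M5
G00 X142.39 Y162.69
M3 S330
G1 X20.70 Y45.32 F3825
G1 X172.80 Y112.50
G1 X76.93 Y191.40
G1 X161.60 Y69.50
M5
G00 X234.70 Y154.72
M3 S766
G1 X222.60 Y175.68 F1040
G1 X198.40 Y175.68
G1 X186.30 Y154.72
G1 X198.40 Y133.76
G1 X222.60 Y133.76
G1 X234.70 Y154.72
M5
G00 X246.98 Y44.72
M3 S330
G1 X240.72 Y31.66 F3825
G1 X232.54 Y43.61
G1 X246.98 Y44.72
M5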